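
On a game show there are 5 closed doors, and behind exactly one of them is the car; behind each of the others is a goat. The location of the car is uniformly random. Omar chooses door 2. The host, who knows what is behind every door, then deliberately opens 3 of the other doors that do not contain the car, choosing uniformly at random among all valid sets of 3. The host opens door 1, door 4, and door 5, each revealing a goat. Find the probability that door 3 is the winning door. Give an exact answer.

Consider each possible location of the car in turn.
If it is behind any of doors 1, 4, and 5 (prior 1/5 each): that door was opened and seen not to hold the prize — ruled out; weight (1/5)·0 = 0 each.
If it is behind door 2 (prior 1/5): the host has 4 equally likely choices, so probability 1/4; weight (1/5)·(1/4) = 1/20.
If it is behind door 3 (prior 1/5): the host has no choice, probability 1; weight (1/5)·1 = 1/5.
The weights sum to 1/4.
So P(the car behind door 3 | the host opened door 1, door 4, and door 5) = (1/5) / (1/4) = 4/5.

4/5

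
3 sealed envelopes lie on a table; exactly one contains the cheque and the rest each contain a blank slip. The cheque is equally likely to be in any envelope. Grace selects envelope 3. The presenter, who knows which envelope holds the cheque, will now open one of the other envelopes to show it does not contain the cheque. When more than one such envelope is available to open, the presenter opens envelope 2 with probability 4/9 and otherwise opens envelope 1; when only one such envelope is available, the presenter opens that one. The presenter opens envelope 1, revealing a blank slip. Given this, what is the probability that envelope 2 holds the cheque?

Consider each possible location of the cheque in turn.
If it is in envelope 1 (prior 1/3): the presenter opened envelope 1, so this case is ruled out; weight (1/3)·0 = 0.
If it is in envelope 2 (prior 1/3): only envelope 1 is available, probability 1; weight (1/3)·1 = 1/3.
If it is in envelope 3 (prior 1/3): envelope 2 is available but not opened, probability 5/9; weight (1/3)·(5/9) = 5/27.
The weights sum to 14/27.
So P(the cheque in envelope 2 | the presenter opened envelope 1) = (1/3) / (14/27) = 9/14.

9/14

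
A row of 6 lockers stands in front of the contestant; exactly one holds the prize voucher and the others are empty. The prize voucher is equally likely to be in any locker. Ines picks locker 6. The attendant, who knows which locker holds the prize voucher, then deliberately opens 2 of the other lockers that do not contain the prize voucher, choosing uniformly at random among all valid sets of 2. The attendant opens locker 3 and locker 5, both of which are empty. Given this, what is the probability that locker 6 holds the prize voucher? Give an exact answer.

1/6

Consider each possible location of the prize voucher in turn.
If it is in any of lockers 1, 2, and 4 (prior 1/6 each): the attendant has 6 equally likely choices, so probability 1/6; weight (1/6)·(1/6) = 1/36 each.
If it is in either of lockers 3 and 5 (prior 1/6 each): that locker was opened and seen not to hold the prize — ruled out; weight (1/6)·0 = 0 each.
If it is in locker 6 (prior 1/6): the attendant has 10 equally likely choices, so probability 1/10; weight (1/6)·(1/10) = 1/60.
The weights sum to 1/10.
So P(the prize voucher in locker 6 | the attendant opened locker 3 and locker 5) = (1/60) / (1/10) = 1/6.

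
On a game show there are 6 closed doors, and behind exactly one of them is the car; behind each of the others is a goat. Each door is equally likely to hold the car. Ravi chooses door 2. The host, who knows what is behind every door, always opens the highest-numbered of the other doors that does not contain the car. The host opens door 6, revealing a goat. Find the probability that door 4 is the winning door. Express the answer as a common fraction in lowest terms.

1/5

Condition on the true location of the car.
If it is behind any of doors 1, 2, 3, 4, and 5 (prior 1/6 each): door 6 is the highest-numbered option available, probability 1; weight (1/6)·1 = 1/6 each.
If it is behind door 6 (prior 1/6): the host opened door 6, so this case is ruled out; weight (1/6)·0 = 0.
The weights sum to 5/6.
So P(the car behind door 4 | the host opened door 6) = (1/6) / (5/6) = 1/5.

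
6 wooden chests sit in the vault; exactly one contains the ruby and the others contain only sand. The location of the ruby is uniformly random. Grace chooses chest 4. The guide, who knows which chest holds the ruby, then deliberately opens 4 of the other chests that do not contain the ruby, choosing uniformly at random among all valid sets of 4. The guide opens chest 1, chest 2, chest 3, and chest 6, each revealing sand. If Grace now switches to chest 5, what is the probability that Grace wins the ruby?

5/6

Apply Bayes' rule, conditioning on where the ruby actually is.
If it is in any of chests 1, 2, 3, and 6 (prior 1/6 each): that chest was opened and seen not to hold the prize — ruled out; weight (1/6)·0 = 0 each.
If it is in chest 4 (prior 1/6): the guide has 5 equally likely choices, so probability 1/5; weight (1/6)·(1/5) = 1/30.
If it is in chest 5 (prior 1/6): the guide has no choice, probability 1; weight (1/6)·1 = 1/6.
The weights sum to 1/5.
So P(the ruby in chest 5 | the guide opened chest 1, chest 2, chest 3, and chest 6) = (1/6) / (1/5) = 5/6.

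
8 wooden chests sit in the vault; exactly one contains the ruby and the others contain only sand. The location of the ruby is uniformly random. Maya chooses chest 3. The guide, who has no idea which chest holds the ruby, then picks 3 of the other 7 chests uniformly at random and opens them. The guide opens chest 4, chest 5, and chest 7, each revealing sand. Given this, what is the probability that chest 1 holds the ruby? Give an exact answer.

1/5

Because the guide chose which chests to open without knowing where the ruby is, the choice is independent of the prize location. Learning that none of the 3 opened chests holds the ruby simply rules out those 3 locations and leaves the remaining 5 chests still equally likely by symmetry.
So P(the ruby in chest 1) = 1/5.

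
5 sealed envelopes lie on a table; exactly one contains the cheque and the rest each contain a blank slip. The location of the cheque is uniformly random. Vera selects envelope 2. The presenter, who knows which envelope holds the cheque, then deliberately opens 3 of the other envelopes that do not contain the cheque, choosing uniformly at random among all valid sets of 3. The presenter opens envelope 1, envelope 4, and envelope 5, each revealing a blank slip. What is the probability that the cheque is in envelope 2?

1/5

Consider each possible location of the cheque in turn.
If it is in any of envelopes 1, 4, and 5 (prior 1/5 each): that envelope was opened and seen not to hold the prize — ruled out; weight (1/5)·0 = 0 each.
If it is in envelope 2 (prior 1/5): the presenter has 4 equally likely choices, so probability 1/4; weight (1/5)·(1/4) = 1/20.
If it is in envelope 3 (prior 1/5): the presenter has no choice, probability 1; weight (1/5)·1 = 1/5.
The weights sum to 1/4.
So P(the cheque in envelope 2 | the presenter opened envelope 1, envelope 4, and envelope 5) = (1/20) / (1/4) = 1/5.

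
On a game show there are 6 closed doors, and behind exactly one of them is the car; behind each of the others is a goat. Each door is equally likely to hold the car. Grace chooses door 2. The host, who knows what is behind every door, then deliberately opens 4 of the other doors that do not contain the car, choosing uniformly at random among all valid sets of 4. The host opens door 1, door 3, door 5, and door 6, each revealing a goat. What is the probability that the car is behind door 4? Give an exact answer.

5/6

Apply Bayes' rule, conditioning on where the car actually is.
If it is behind any of doors 1, 3, 5, and 6 (prior 1/6 each): that door was opened and seen not to hold the prize — ruled out; weight (1/6)·0 = 0 each.
If it is behind door 2 (prior 1/6): the host has 5 equally likely choices, so probability 1/5; weight (1/6)·(1/5) = 1/30.
If it is behind door 4 (prior 1/6): the host has no choice, probability 1; weight (1/6)·1 = 1/6.
The weights sum to 1/5.
So P(the car behind door 4 | the host opened door 1, door 3, door 5, and door 6) = (1/6) / (1/5) = 5/6.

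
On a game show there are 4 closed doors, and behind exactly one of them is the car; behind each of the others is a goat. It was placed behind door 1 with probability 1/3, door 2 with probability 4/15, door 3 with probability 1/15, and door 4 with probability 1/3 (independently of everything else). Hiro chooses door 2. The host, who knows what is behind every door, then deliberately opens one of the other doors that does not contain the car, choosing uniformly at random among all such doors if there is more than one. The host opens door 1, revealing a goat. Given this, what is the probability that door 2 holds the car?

4/13

Condition on the true location of the car.
If it is behind door 1 (prior 1/3): the host opened door 1, so this case is ruled out; weight (1/3)·0 = 0.
If it is behind door 2 (prior 4/15): the host has 3 equally likely choices, so probability 1/3; weight (4/15)·(1/3) = 4/45.
If it is behind door 3 (prior 1/15): the host has 2 equally likely choices, so probability 1/2; weight (1/15)·(1/2) = 1/30.
If it is behind door 4 (prior 1/3): the host has 2 equally likely choices, so probability 1/2; weight (1/3)·(1/2) = 1/6.
The weights sum to 13/45.
So P(the car behind door 2 | the host opened door 1) = (4/45) / (13/45) = 4/13.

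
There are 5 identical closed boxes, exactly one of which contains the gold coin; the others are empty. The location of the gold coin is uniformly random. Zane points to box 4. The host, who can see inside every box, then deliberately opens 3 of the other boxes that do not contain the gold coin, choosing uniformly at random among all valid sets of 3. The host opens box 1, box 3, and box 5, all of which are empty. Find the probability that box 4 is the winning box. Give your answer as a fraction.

Condition on the true location of the gold coin.
If it is in any of boxes 1, 3, and 5 (prior 1/5 each): that box was opened and seen not to hold the prize — ruled out; weight (1/5)·0 = 0 each.
If it is in box 2 (prior 1/5): the host has no choice, probability 1; weight (1/5)·1 = 1/5.
If it is in box 4 (prior 1/5): the host has 4 equally likely choices, so probability 1/4; weight (1/5)·(1/4) = 1/20.
The weights sum to 1/4.
So P(the gold coin in box 4 | the host opened box 1, box 3, and box 5) = (1/20) / (1/4) = 1/5.

1/5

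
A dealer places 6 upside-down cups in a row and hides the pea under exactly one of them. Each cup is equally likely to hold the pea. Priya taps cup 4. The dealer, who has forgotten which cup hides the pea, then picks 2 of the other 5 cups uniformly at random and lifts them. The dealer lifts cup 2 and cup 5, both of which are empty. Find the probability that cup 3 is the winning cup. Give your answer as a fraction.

1/4

Because the dealer chose which cups to lift without knowing where the pea is, the choice is independent of the prize location. Learning that none of the 2 opened cups holds the pea simply rules out those 2 locations and leaves the remaining 4 cups still equally likely by symmetry.
So P(the pea under cup 3) = 1/4.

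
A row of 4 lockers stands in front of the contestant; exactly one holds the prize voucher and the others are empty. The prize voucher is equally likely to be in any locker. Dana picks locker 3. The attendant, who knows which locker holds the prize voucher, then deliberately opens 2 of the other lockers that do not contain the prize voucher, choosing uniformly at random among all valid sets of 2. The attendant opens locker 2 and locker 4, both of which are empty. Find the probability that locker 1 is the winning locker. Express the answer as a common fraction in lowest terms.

3/4

Apply Bayes' rule, conditioning on where the prize voucher actually is.
If it is in locker 1 (prior 1/4): the attendant has no choice, probability 1; weight (1/4)·1 = 1/4.
If it is in either of lockers 2 and 4 (prior 1/4 each): that locker was opened and seen not to hold the prize — ruled out; weight (1/4)·0 = 0 each.
If it is in locker 3 (prior 1/4): the attendant has 3 equally likely choices, so probability 1/3; weight (1/4)·(1/3) = 1/12.
The weights sum to 1/3.
So P(the prize voucher in locker 1 | the attendant opened locker 2 and locker 4) = (1/4) / (1/3) = 3/4.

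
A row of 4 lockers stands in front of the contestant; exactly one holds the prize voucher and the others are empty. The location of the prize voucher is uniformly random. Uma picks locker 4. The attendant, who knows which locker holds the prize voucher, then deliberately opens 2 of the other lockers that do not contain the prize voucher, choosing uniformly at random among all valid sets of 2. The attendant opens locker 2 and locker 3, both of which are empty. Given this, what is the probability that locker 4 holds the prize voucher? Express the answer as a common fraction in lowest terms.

Apply Bayes' rule, conditioning on where the prize voucher actually is.
If it is in locker 1 (prior 1/4): the attendant has no choice, probability 1; weight (1/4)·1 = 1/4.
If it is in either of lockers 2 and 3 (prior 1/4 each): that locker was opened and seen not to hold the prize — ruled out; weight (1/4)·0 = 0 each.
If it is in locker 4 (prior 1/4): the attendant has 3 equally likely choices, so probability 1/3; weight (1/4)·(1/3) = 1/12.
The weights sum to 1/3.
So P(the prize voucher in locker 4 | the attendant opened locker 2 and locker 3) = (1/12) / (1/3) = 1/4.

1/4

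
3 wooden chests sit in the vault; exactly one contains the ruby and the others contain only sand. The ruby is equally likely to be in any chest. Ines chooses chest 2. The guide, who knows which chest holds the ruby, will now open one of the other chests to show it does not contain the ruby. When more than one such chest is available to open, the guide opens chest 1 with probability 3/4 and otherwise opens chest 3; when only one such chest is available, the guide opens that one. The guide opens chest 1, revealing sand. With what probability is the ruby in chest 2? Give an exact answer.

Apply Bayes' rule, conditioning on where the ruby actually is.
If it is in chest 1 (prior 1/3): the guide opened chest 1, so this case is ruled out; weight (1/3)·0 = 0.
If it is in chest 2 (prior 1/3): chest 1 is available, opened with probability 3/4; weight (1/3)·(3/4) = 1/4.
If it is in chest 3 (prior 1/3): only chest 1 is available, probability 1; weight (1/3)·1 = 1/3.
The weights sum to 7/12.
So P(the ruby in chest 2 | the guide opened chest 1) = (1/4) / (7/12) = 3/7.

3/7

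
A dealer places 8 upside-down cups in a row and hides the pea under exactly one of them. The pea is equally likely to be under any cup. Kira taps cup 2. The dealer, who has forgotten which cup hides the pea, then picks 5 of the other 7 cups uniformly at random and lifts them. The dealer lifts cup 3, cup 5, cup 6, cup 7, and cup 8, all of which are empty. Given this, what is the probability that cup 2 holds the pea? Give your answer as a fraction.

1/3

Apply Bayes' rule, conditioning on where the pea actually is.
If it is under any of cups 1, 2, and 4 (prior 1/8 each): the dealer picks exactly this set with probability 1/21 regardless, and none is the prize; weight (1/8)·(1/21) = 1/168 each.
If it is under any of cups 3, 5, 6, 7, and 8 (prior 1/8 each): that cup was opened and seen not to hold the prize — ruled out; weight (1/8)·0 = 0 each.
The weights sum to 1/56.
So P(the pea under cup 2 | the dealer opened cup 3, cup 5, cup 6, cup 7, and cup 8) = (1/168) / (1/56) = 1/3.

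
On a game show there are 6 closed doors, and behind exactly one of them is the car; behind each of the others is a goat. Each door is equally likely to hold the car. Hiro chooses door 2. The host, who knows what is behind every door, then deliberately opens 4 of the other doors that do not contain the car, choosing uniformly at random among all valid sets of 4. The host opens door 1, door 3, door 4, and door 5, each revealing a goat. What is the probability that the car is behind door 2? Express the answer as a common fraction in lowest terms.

1/6

Apply Bayes' rule, conditioning on where the car actually is.
If it is behind any of doors 1, 3, 4, and 5 (prior 1/6 each): that door was opened and seen not to hold the prize — ruled out; weight (1/6)·0 = 0 each.
If it is behind door 2 (prior 1/6): the host has 5 equally likely choices, so probability 1/5; weight (1/6)·(1/5) = 1/30.
If it is behind door 6 (prior 1/6): the host has no choice, probability 1; weight (1/6)·1 = 1/6.
The weights sum to 1/5.
So P(the car behind door 2 | the host opened door 1, door 3, door 4, and door 5) = (1/30) / (1/5) = 1/6.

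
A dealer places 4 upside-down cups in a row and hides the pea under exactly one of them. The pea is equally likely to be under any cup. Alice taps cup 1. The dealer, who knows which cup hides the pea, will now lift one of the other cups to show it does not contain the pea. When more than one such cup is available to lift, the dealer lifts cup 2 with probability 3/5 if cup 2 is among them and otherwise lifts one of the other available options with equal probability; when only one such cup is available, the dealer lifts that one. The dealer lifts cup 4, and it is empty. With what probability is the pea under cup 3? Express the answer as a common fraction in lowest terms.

4/11

Apply Bayes' rule, conditioning on where the pea actually is.
If it is under cup 1 (prior 1/4): cup 2 is available but not opened; cup 4 gets probability (1 − 3/5)/2 = 1/5; weight (1/4)·(1/5) = 1/20.
If it is under cup 2 (prior 1/4): cup 2 holds the prize so is unavailable; the dealer chooses uniformly among the 2 others, probability 1/2; weight (1/4)·(1/2) = 1/8.
If it is under cup 3 (prior 1/4): cup 2 is available but not opened, probability 2/5; weight (1/4)·(2/5) = 1/10.
If it is under cup 4 (prior 1/4): the dealer opened cup 4, so this case is ruled out; weight (1/4)·0 = 0.
The weights sum to 11/40.
So P(the pea under cup 3 | the dealer opened cup 4) = (1/10) / (11/40) = 4/11.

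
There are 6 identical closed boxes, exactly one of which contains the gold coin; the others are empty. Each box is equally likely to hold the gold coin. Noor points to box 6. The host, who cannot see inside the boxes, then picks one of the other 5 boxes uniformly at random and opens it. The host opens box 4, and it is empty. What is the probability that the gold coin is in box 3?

1/5

Condition on the true location of the gold coin.
If it is in any of boxes 1, 2, 3, 5, and 6 (prior 1/6 each): the host picks box 4 with probability 1/5 regardless, and it is not the prize; weight (1/6)·(1/5) = 1/30 each.
If it is in box 4 (prior 1/6): the host opened box 4, so this case is ruled out; weight (1/6)·0 = 0.
The weights sum to 1/6.
So P(the gold coin in box 3 | the host opened box 4) = (1/30) / (1/6) = 1/5.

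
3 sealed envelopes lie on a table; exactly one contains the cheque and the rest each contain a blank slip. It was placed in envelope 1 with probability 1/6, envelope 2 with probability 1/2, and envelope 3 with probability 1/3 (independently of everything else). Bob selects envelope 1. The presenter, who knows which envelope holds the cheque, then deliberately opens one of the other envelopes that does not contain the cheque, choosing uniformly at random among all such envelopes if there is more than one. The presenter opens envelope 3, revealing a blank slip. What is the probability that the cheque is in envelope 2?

Consider each possible location of the cheque in turn.
If it is in envelope 1 (prior 1/6): the presenter has 2 equally likely choices, so probability 1/2; weight (1/6)·(1/2) = 1/12.
If it is in envelope 2 (prior 1/2): the presenter has no choice, probability 1; weight (1/2)·1 = 1/2.
If it is in envelope 3 (prior 1/3): the presenter opened envelope 3, so this case is ruled out; weight (1/3)·0 = 0.
The weights sum to 7/12.
So P(the cheque in envelope 2 | the presenter opened envelope 3) = (1/2) / (7/12) = 6/7.

6/7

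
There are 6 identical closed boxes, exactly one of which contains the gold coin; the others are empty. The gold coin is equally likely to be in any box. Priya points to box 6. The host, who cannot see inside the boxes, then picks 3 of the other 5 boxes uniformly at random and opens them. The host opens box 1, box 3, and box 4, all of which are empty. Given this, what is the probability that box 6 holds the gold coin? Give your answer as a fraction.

Condition on the true location of the gold coin.
If it is in any of boxes 1, 3, and 4 (prior 1/6 each): that box was opened and seen not to hold the prize — ruled out; weight (1/6)·0 = 0 each.
If it is in any of boxes 2, 5, and 6 (prior 1/6 each): the host picks exactly this set with probability 1/10 regardless, and none is the prize; weight (1/6)·(1/10) = 1/60 each.
The weights sum to 1/20.
So P(the gold coin in box 6 | the host opened box 1, box 3, and box 4) = (1/60) / (1/20) = 1/3.

1/3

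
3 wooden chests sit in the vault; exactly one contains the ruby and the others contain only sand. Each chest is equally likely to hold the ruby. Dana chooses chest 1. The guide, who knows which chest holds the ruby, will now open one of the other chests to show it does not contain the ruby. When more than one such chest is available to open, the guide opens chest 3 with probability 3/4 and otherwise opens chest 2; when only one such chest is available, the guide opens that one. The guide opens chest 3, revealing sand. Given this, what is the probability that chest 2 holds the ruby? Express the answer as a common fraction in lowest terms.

Condition on the true location of the ruby.
If it is in chest 1 (prior 1/3): chest 3 is available, opened with probability 3/4; weight (1/3)·(3/4) = 1/4.
If it is in chest 2 (prior 1/3): only chest 3 is available, probability 1; weight (1/3)·1 = 1/3.
If it is in chest 3 (prior 1/3): the guide opened chest 3, so this case is ruled out; weight (1/3)·0 = 0.
The weights sum to 7/12.
So P(the ruby in chest 2 | the guide opened chest 3) = (1/3) / (7/12) = 4/7.

4/7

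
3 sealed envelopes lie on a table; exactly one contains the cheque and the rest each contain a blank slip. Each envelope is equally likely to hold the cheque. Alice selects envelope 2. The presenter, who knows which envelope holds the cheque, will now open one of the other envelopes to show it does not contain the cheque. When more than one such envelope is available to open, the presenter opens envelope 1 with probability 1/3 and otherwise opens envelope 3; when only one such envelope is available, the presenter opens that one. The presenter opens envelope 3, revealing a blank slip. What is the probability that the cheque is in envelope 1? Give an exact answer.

3/5

Consider each possible location of the cheque in turn.
If it is in envelope 1 (prior 1/3): only envelope 3 is available, probability 1; weight (1/3)·1 = 1/3.
If it is in envelope 2 (prior 1/3): envelope 1 is available but not opened, probability 2/3; weight (1/3)·(2/3) = 2/9.
If it is in envelope 3 (prior 1/3): the presenter opened envelope 3, so this case is ruled out; weight (1/3)·0 = 0.
The weights sum to 5/9.
So P(the cheque in envelope 1 | the presenter opened envelope 3) = (1/3) / (5/9) = 3/5.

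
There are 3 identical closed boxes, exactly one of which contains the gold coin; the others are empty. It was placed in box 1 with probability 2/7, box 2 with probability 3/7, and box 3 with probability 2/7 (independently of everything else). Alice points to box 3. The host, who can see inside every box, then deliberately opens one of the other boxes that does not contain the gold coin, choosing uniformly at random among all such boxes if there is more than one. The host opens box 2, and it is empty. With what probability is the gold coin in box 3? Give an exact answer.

Consider each possible location of the gold coin in turn.
If it is in box 1 (prior 2/7): the host has no choice, probability 1; weight (2/7)·1 = 2/7.
If it is in box 2 (prior 3/7): the host opened box 2, so this case is ruled out; weight (3/7)·0 = 0.
If it is in box 3 (prior 2/7): the host has 2 equally likely choices, so probability 1/2; weight (2/7)·(1/2) = 1/7.
The weights sum to 3/7.
So P(the gold coin in box 3 | the host opened box 2) = (1/7) / (3/7) = 1/3.

1/3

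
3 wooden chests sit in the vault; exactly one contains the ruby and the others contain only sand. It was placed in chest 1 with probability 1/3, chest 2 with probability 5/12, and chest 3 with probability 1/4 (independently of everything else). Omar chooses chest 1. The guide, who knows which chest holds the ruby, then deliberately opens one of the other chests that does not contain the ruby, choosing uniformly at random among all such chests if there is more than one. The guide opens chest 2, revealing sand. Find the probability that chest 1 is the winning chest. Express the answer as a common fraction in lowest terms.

Consider each possible location of the ruby in turn.
If it is in chest 1 (prior 1/3): the guide has 2 equally likely choices, so probability 1/2; weight (1/3)·(1/2) = 1/6.
If it is in chest 2 (prior 5/12): the guide opened chest 2, so this case is ruled out; weight (5/12)·0 = 0.
If it is in chest 3 (prior 1/4): the guide has no choice, probability 1; weight (1/4)·1 = 1/4.
The weights sum to 5/12.
So P(the ruby in chest 1 | the guide opened chest 2) = (1/6) / (5/12) = 2/5.

2/5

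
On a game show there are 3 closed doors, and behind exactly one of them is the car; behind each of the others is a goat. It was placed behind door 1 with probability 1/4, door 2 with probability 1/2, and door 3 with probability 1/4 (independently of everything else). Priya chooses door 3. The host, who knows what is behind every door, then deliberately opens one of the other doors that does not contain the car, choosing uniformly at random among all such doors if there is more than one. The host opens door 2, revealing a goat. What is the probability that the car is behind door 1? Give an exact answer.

Apply Bayes' rule, conditioning on where the car actually is.
If it is behind door 1 (prior 1/4): the host has no choice, probability 1; weight (1/4)·1 = 1/4.
If it is behind door 2 (prior 1/2): the host opened door 2, so this case is ruled out; weight (1/2)·0 = 0.
If it is behind door 3 (prior 1/4): the host has 2 equally likely choices, so probability 1/2; weight (1/4)·(1/2) = 1/8.
The weights sum to 3/8.
So P(the car behind door 1 | the host opened door 2) = (1/4) / (3/8) = 2/3.

2/3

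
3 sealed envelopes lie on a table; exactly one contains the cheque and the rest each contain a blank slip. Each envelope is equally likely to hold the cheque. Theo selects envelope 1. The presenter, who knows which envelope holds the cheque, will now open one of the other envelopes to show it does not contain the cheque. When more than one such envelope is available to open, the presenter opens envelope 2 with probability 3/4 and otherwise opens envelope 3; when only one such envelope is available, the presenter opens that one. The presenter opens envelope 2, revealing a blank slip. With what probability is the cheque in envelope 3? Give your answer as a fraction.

Condition on the true location of the cheque.
If it is in envelope 1 (prior 1/3): envelope 2 is available, opened with probability 3/4; weight (1/3)·(3/4) = 1/4.
If it is in envelope 2 (prior 1/3): the presenter opened envelope 2, so this case is ruled out; weight (1/3)·0 = 0.
If it is in envelope 3 (prior 1/3): only envelope 2 is available, probability 1; weight (1/3)·1 = 1/3.
The weights sum to 7/12.
So P(the cheque in envelope 3 | the presenter opened envelope 2) = (1/3) / (7/12) = 4/7.

4/7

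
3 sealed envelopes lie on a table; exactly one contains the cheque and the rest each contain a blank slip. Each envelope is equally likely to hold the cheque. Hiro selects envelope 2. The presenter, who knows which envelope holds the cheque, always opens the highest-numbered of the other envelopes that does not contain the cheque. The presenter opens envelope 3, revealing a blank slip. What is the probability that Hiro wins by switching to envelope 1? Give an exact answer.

Apply Bayes' rule, conditioning on where the cheque actually is.
If it is in either of envelopes 1 and 2 (prior 1/3 each): envelope 3 is the highest-numbered option available, probability 1; weight (1/3)·1 = 1/3 each.
If it is in envelope 3 (prior 1/3): the presenter opened envelope 3, so this case is ruled out; weight (1/3)·0 = 0.
The weights sum to 2/3.
So P(the cheque in envelope 1 | the presenter opened envelope 3) = (1/3) / (2/3) = 1/2.

1/2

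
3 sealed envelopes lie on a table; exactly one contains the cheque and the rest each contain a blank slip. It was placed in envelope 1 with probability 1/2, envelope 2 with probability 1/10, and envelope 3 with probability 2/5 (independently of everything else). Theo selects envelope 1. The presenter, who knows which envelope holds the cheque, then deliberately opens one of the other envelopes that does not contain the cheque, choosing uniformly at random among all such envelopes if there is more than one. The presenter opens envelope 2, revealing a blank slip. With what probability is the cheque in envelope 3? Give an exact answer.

Condition on the true location of the cheque.
If it is in envelope 1 (prior 1/2): the presenter has 2 equally likely choices, so probability 1/2; weight (1/2)·(1/2) = 1/4.
If it is in envelope 2 (prior 1/10): the presenter opened envelope 2, so this case is ruled out; weight (1/10)·0 = 0.
If it is in envelope 3 (prior 2/5): the presenter has no choice, probability 1; weight (2/5)·1 = 2/5.
The weights sum to 13/20.
So P(the cheque in envelope 3 | the presenter opened envelope 2) = (2/5) / (13/20) = 8/13.

8/13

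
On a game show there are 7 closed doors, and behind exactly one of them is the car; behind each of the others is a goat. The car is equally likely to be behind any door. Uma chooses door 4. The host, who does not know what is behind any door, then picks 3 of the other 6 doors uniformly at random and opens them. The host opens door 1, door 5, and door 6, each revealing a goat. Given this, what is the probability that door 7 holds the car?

Consider each possible location of the car in turn.
If it is behind any of doors 1, 5, and 6 (prior 1/7 each): that door was opened and seen not to hold the prize — ruled out; weight (1/7)·0 = 0 each.
If it is behind any of doors 2, 3, 4, and 7 (prior 1/7 each): the host picks exactly this set with probability 1/20 regardless, and none is the prize; weight (1/7)·(1/20) = 1/140 each.
The weights sum to 1/35.
So P(the car behind door 7 | the host opened door 1, door 5, and door 6) = (1/140) / (1/35) = 1/4.

1/4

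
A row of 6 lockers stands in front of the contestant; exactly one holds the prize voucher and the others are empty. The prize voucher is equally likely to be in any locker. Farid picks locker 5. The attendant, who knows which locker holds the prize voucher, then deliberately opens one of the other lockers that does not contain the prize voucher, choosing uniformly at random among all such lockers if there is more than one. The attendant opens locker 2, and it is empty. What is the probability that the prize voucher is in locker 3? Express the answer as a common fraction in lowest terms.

Condition on the true location of the prize voucher.
If it is in any of lockers 1, 3, 4, and 6 (prior 1/6 each): the attendant has 4 equally likely choices, so probability 1/4; weight (1/6)·(1/4) = 1/24 each.
If it is in locker 2 (prior 1/6): the attendant opened locker 2, so this case is ruled out; weight (1/6)·0 = 0.
If it is in locker 5 (prior 1/6): the attendant has 5 equally likely choices, so probability 1/5; weight (1/6)·(1/5) = 1/30.
The weights sum to 1/5.
So P(the prize voucher in locker 3 | the attendant opened locker 2) = (1/24) / (1/5) = 5/24.

5/24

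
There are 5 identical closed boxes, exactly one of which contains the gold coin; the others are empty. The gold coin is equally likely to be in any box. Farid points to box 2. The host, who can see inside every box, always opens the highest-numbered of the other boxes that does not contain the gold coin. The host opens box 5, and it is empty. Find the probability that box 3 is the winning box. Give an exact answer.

Apply Bayes' rule, conditioning on where the gold coin actually is.
If it is in any of boxes 1, 2, 3, and 4 (prior 1/5 each): box 5 is the highest-numbered option available, probability 1; weight (1/5)·1 = 1/5 each.
If it is in box 5 (prior 1/5): the host opened box 5, so this case is ruled out; weight (1/5)·0 = 0.
The weights sum to 4/5.
So P(the gold coin in box 3 | the host opened box 5) = (1/5) / (4/5) = 1/4.

1/4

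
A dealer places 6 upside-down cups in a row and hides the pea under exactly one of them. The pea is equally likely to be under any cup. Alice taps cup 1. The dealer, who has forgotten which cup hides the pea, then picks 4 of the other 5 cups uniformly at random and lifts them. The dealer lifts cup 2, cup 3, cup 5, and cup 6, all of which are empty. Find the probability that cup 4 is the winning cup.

1/2

Because the dealer chose which cups to lift without knowing where the pea is, the choice is independent of the prize location. Learning that none of the 4 opened cups holds the pea simply rules out those 4 locations and leaves the remaining 2 cups still equally likely by symmetry.
So P(the pea under cup 4) = 1/2.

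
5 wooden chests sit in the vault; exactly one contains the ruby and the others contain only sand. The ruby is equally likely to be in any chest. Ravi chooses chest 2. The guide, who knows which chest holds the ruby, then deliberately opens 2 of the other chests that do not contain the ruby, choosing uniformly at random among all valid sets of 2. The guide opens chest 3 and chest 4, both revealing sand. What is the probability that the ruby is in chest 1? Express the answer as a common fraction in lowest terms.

Consider each possible location of the ruby in turn.
If it is in either of chests 1 and 5 (prior 1/5 each): the guide has 3 equally likely choices, so probability 1/3; weight (1/5)·(1/3) = 1/15 each.
If it is in chest 2 (prior 1/5): the guide has 6 equally likely choices, so probability 1/6; weight (1/5)·(1/6) = 1/30.
If it is in either of chests 3 and 4 (prior 1/5 each): that chest was opened and seen not to hold the prize — ruled out; weight (1/5)·0 = 0 each.
The weights sum to 1/6.
So P(the ruby in chest 1 | the guide opened chest 3 and chest 4) = (1/15) / (1/6) = 2/5.

2/5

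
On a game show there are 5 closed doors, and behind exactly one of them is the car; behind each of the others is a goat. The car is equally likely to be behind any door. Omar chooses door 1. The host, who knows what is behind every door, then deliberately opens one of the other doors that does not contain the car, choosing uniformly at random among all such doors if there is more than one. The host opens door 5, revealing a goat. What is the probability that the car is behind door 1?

1/5

Condition on the true location of the car.
If it is behind door 1 (prior 1/5): the host has 4 equally likely choices, so probability 1/4; weight (1/5)·(1/4) = 1/20.
If it is behind any of doors 2, 3, and 4 (prior 1/5 each): the host has 3 equally likely choices, so probability 1/3; weight (1/5)·(1/3) = 1/15 each.
If it is behind door 5 (prior 1/5): the host opened door 5, so this case is ruled out; weight (1/5)·0 = 0.
The weights sum to 1/4.
So P(the car behind door 1 | the host opened door 5) = (1/20) / (1/4) = 1/5.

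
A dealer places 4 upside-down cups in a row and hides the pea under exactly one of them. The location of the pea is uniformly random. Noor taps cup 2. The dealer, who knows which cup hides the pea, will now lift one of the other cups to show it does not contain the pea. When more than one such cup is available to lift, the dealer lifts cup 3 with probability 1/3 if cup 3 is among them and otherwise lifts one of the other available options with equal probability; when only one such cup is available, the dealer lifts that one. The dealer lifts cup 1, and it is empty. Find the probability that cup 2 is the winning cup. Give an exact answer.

2/9

Consider each possible location of the pea in turn.
If it is under cup 1 (prior 1/4): the dealer opened cup 1, so this case is ruled out; weight (1/4)·0 = 0.
If it is under cup 2 (prior 1/4): cup 3 is available but not opened; cup 1 gets probability (1 − 1/3)/2 = 1/3; weight (1/4)·(1/3) = 1/12.
If it is under cup 3 (prior 1/4): cup 3 holds the prize so is unavailable; the dealer chooses uniformly among the 2 others, probability 1/2; weight (1/4)·(1/2) = 1/8.
If it is under cup 4 (prior 1/4): cup 3 is available but not opened, probability 2/3; weight (1/4)·(2/3) = 1/6.
The weights sum to 3/8.
So P(the pea under cup 2 | the dealer opened cup 1) = (1/12) / (3/8) = 2/9.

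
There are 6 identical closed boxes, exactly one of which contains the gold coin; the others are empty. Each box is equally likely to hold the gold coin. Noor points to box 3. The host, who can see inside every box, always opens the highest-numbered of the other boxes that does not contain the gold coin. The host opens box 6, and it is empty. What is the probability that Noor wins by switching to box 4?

1/5

Consider each possible location of the gold coin in turn.
If it is in any of boxes 1, 2, 3, 4, and 5 (prior 1/6 each): box 6 is the highest-numbered option available, probability 1; weight (1/6)·1 = 1/6 each.
If it is in box 6 (prior 1/6): the host opened box 6, so this case is ruled out; weight (1/6)·0 = 0.
The weights sum to 5/6.
So P(the gold coin in box 4 | the host opened box 6) = (1/6) / (5/6) = 1/5.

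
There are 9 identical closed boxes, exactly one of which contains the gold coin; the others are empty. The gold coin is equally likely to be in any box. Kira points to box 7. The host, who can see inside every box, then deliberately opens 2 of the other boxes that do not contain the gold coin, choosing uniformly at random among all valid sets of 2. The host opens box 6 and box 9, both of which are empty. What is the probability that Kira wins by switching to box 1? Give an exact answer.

Condition on the true location of the gold coin.
If it is in any of boxes 1, 2, 3, 4, 5, and 8 (prior 1/9 each): the host has 21 equally likely choices, so probability 1/21; weight (1/9)·(1/21) = 1/189 each.
If it is in either of boxes 6 and 9 (prior 1/9 each): that box was opened and seen not to hold the prize — ruled out; weight (1/9)·0 = 0 each.
If it is in box 7 (prior 1/9): the host has 28 equally likely choices, so probability 1/28; weight (1/9)·(1/28) = 1/252.
The weights sum to 1/28.
So P(the gold coin in box 1 | the host opened box 6 and box 9) = (1/189) / (1/28) = 4/27.

4/27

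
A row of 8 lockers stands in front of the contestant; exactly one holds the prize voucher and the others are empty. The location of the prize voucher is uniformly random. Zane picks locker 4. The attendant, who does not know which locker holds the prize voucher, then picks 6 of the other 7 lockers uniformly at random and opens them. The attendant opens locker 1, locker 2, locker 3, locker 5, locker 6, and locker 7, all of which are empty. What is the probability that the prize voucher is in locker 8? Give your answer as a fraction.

1/2

Consider each possible location of the prize voucher in turn.
If it is in any of lockers 1, 2, 3, 5, 6, and 7 (prior 1/8 each): that locker was opened and seen not to hold the prize — ruled out; weight (1/8)·0 = 0 each.
If it is in either of lockers 4 and 8 (prior 1/8 each): the attendant picks exactly this set with probability 1/7 regardless, and none is the prize; weight (1/8)·(1/7) = 1/56 each.
The weights sum to 1/28.
So P(the prize voucher in locker 8 | the attendant opened locker 1, locker 2, locker 3, locker 5, locker 6, and locker 7) = (1/56) / (1/28) = 1/2.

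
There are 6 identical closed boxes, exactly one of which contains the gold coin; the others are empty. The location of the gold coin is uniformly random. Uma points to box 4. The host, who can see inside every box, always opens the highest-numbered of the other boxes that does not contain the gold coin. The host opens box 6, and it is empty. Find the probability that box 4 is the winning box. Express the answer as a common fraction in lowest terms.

1/5

Apply Bayes' rule, conditioning on where the gold coin actually is.
If it is in any of boxes 1, 2, 3, 4, and 5 (prior 1/6 each): box 6 is the highest-numbered option available, probability 1; weight (1/6)·1 = 1/6 each.
If it is in box 6 (prior 1/6): the host opened box 6, so this case is ruled out; weight (1/6)·0 = 0.
The weights sum to 5/6.
So P(the gold coin in box 4 | the host opened box 6) = (1/6) / (5/6) = 1/5.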